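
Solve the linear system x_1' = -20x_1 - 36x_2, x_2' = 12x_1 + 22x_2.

Coefficient matrix A = [[-20, -36], [12, 22]].
Characteristic polynomial det(A - λI) = λ^2 - 2λ - 8 = 0.
Eigenvalues λ = 4, -2.
For λ=4: (A-λI) row 1 is [-24, -36], so an eigenvector is (-3, 2).
For λ=-2: (A-λI) row 1 is [-18, -36], so an eigenvector is (2, -1).
General solution: C_1e^(4t)(-3,2) + C_2e^(-2t)(2,-1).

x_1(t) = -3C_1e^(4t) + 2C_2e^(-2t), x_2(t) = 2C_1e^(4t) - C_2e^(-2t)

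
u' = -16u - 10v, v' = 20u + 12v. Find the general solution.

Coefficient matrix A = [[-16, -10], [20, 12]].
Characteristic polynomial det(A - λI) = λ^2 + 4λ + 8 = 0.
Eigenvalues λ = -2 ± 2i (complex conjugate pair).
For λ=-2+2i: an eigenvector is (2,-3) - i(1,-1) = (2 - i, -3 + i).
A real fundamental pair from Re and Im of e^((-2+2i)t)v: X_1 = e^(-2t)(cos(2t)·(2,-3) + sin(2t)·(1,-1)), X_2 = e^(-2t)(sin(2t)·(2,-3) - cos(2t)·(1,-1)).
General solution: c_1X_1 + c_2X_2.

u(t) = c_1e^(-2t)sin(2t) + 2c_1e^(-2t)cos(2t) + 2c_2e^(-2t)sin(2t) - c_2e^(-2t)cos(2t), v(t) = -c_1e^(-2t)sin(2t) - 3c_1e^(-2t)cos(2t) - 3c_2e^(-2t)sin(2t) + c_2e^(-2t)cos(2t)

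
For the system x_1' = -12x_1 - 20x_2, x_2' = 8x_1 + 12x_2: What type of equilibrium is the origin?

A = [[-12,-20],[8,12]]; det(A-λI) = λ^2 + 16.
λ = 0 ± 4i: zero real part.

center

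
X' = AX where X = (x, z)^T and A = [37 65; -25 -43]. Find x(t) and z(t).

x(t) = 3K_1e^(-3t)sin(5t) + 2K_1e^(-3t)cos(5t) + 2K_2e^(-3t)sin(5t) - 3K_2e^(-3t)cos(5t), z(t) = -2K_1e^(-3t)sin(5t) - K_1e^(-3t)cos(5t) - K_2e^(-3t)sin(5t) + 2K_2e^(-3t)cos(5t)

Coefficient matrix A = [[37, 65], [-25, -43]].
Characteristic polynomial det(A - λI) = λ^2 + 6λ + 34 = 0.
Eigenvalues λ = -3 ± 5i (complex conjugate pair).
For λ=-3+5i: an eigenvector is (2,-1) - i(3,-2) = (2 - 3i, -1 + 2i).
A real fundamental pair from Re and Im of e^((-3+5i)t)v: X_1 = e^(-3t)(cos(5t)·(2,-1) + sin(5t)·(3,-2)), X_2 = e^(-3t)(sin(5t)·(2,-1) - cos(5t)·(3,-2)).
General solution: K_1X_1 + K_2X_2.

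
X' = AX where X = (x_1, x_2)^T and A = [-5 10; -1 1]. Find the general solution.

Coefficient matrix A = [[-5, 10], [-1, 1]].
Characteristic polynomial det(A - λI) = λ^2 + 4λ + 5 = 0.
Eigenvalues λ = -2 ± i (complex conjugate pair).
For λ=-2+i: an eigenvector is (3,1) - i(1,0) = (3 - i, 1).
A real fundamental pair from Re and Im of e^((-2+i)t)v: X_1 = e^(-2t)(cos(t)·(3,1) + sin(t)·(1,0)), X_2 = e^(-2t)(sin(t)·(3,1) - cos(t)·(1,0)).
General solution: K_1X_1 + K_2X_2.

x_1(t) = K_1e^(-2t)sin(t) + 3K_1e^(-2t)cos(t) + 3K_2e^(-2t)sin(t) - K_2e^(-2t)cos(t), x_2(t) = K_1e^(-2t)cos(t) + K_2e^(-2t)sin(t)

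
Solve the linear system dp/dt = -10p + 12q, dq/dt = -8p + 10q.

Coefficient matrix A = [[-10, 12], [-8, 10]].
Characteristic polynomial det(A - λI) = λ^2 - 4 = 0.
Eigenvalues λ = -2, 2.
For λ=-2: (A-λI) row 1 is [-8, 12], so an eigenvector is (3, 2).
For λ=2: (A-λI) row 1 is [-12, 12], so an eigenvector is (1, 1).
General solution: K_1e^(-2t)(3,2) + K_2e^(2t)(1,1).

p(t) = 3K_1e^(-2t) + K_2e^(2t), q(t) = 2K_1e^(-2t) + K_2e^(2t)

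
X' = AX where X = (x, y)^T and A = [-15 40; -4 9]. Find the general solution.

Coefficient matrix A = [[-15, 40], [-4, 9]].
Characteristic polynomial det(A - λI) = λ^2 + 6λ + 25 = 0.
Eigenvalues λ = -3 ± 4i (complex conjugate pair).
For λ=-3+4i: an eigenvector is (-1,0) - i(3,1) = (-1 - 3i, 0 - i).
A real fundamental pair from Re and Im of e^((-3+4i)t)v: X_1 = e^(-3t)(cos(4t)·(-1,0) + sin(4t)·(3,1)), X_2 = e^(-3t)(sin(4t)·(-1,0) - cos(4t)·(3,1)).
General solution: C_1X_1 + C_2X_2.

x(t) = 3C_1e^(-3t)sin(4t) - C_1e^(-3t)cos(4t) - C_2e^(-3t)sin(4t) - 3C_2e^(-3t)cos(4t), y(t) = C_1e^(-3t)sin(4t) - C_2e^(-3t)cos(4t)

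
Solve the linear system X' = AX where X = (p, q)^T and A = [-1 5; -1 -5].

p(t) = -C_1e^(-3t)sin(t) + 2C_1e^(-3t)cos(t) + 2C_2e^(-3t)sin(t) + C_2e^(-3t)cos(t), q(t) = -C_1e^(-3t)cos(t) - C_2e^(-3t)sin(t)

Coefficient matrix A = [[-1, 5], [-1, -5]].
Characteristic polynomial det(A - λI) = λ^2 + 6λ + 10 = 0.
Eigenvalues λ = -3 ± i (complex conjugate pair).
For λ=-3+i: an eigenvector is (2,-1) - i(-1,0) = (2 + i, -1).
A real fundamental pair from Re and Im of e^((-3+i)t)v: X_1 = e^(-3t)(cos(t)·(2,-1) + sin(t)·(-1,0)), X_2 = e^(-3t)(sin(t)·(2,-1) - cos(t)·(-1,0)).
General solution: C_1X_1 + C_2X_2.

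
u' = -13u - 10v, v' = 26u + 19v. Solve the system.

Coefficient matrix A = [[-13, -10], [26, 19]].
Characteristic polynomial det(A - λI) = λ^2 - 6λ + 13 = 0.
Eigenvalues λ = 3 ± 2i (complex conjugate pair).
For λ=3+2i: an eigenvector is (-1,2) - i(-2,3) = (-1 + 2i, 2 - 3i).
A real fundamental pair from Re and Im of e^((3+2i)t)v: X_1 = e^(3t)(cos(2t)·(-1,2) + sin(2t)·(-2,3)), X_2 = e^(3t)(sin(2t)·(-1,2) - cos(2t)·(-2,3)).
General solution: c_1X_1 + c_2X_2.

u(t) = -2c_1e^(3t)sin(2t) - c_1e^(3t)cos(2t) - c_2e^(3t)sin(2t) + 2c_2e^(3t)cos(2t), v(t) = 3c_1e^(3t)sin(2t) + 2c_1e^(3t)cos(2t) + 2c_2e^(3t)sin(2t) - 3c_2e^(3t)cos(2t)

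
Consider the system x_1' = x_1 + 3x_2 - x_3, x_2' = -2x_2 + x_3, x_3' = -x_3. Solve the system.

x_1(t) = -c_1e^(-t) - c_2e^(-2t) + c_3e^(t), x_2(t) = c_1e^(-t) + c_2e^(-2t), x_3(t) = c_1e^(-t)

Coefficient matrix A = [[1, 3, -1], [0, -2, 1], [0, 0, -1]].
det(A - λI) = 0 gives eigenvalues λ = -1, -2, 1.
For λ=-1: eigenvector (-1,1,1).
For λ=-2: eigenvector (-1,1,0).
For λ=1: eigenvector (1,0,0).
General solution: c_1e^(-t)(-1,1,1) + c_2e^(-2t)(-1,1,0) + c_3e^(t)(1,0,0).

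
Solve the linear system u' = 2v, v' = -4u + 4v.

Coefficient matrix A = [[0, 2], [-4, 4]].
Characteristic polynomial det(A - λI) = λ^2 - 4λ + 8 = 0.
Eigenvalues λ = 2 ± 2i (complex conjugate pair).
For λ=2+2i: an eigenvector is (-1,-1) - i(0,1) = (-1, -1 - i).
A real fundamental pair from Re and Im of e^((2+2i)t)v: X_1 = e^(2t)(cos(2t)·(-1,-1) + sin(2t)·(0,1)), X_2 = e^(2t)(sin(2t)·(-1,-1) - cos(2t)·(0,1)).
General solution: c_1X_1 + c_2X_2.

u(t) = -c_1e^(2t)cos(2t) - c_2e^(2t)sin(2t), v(t) = c_1e^(2t)sin(2t) - c_1e^(2t)cos(2t) - c_2e^(2t)sin(2t) - c_2e^(2t)cos(2t)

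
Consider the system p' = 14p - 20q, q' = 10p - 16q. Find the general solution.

p(t) = c_1e^(-6t) - 2c_2e^(4t), q(t) = c_1e^(-6t) - c_2e^(4t)

Coefficient matrix A = [[14, -20], [10, -16]].
Characteristic polynomial det(A - λI) = λ^2 + 2λ - 24 = 0.
Eigenvalues λ = -6, 4.
For λ=-6: (A-λI) row 1 is [20, -20], so an eigenvector is (1, 1).
For λ=4: (A-λI) row 1 is [10, -20], so an eigenvector is (-2, -1).
General solution: c_1e^(-6t)(1,1) + c_2e^(4t)(-2,-1).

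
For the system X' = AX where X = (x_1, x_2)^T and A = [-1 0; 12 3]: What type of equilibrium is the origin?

A = [[-1,0],[12,3]]; det(A-λI) = λ^2 - 2λ - 3.
λ = 3, -1: opposite signs.

saddle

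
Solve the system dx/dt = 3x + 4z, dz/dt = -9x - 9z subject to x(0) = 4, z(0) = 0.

Coefficient matrix A = [[3, 4], [-9, -9]].
Characteristic polynomial det(A - λI) = λ^2 + 6λ + 9 = 0.
Single eigenvalue λ = -3 with algebraic multiplicity 2.
Eigenvector v = (-2,3); generalized eigenvector w with (A-λI)w=v is (1,-2).
General solution: e^(-3t)[K_1·v + K_2·(t·v + w)].
Applying x(0)=4, z(0)=0 gives K_1=-8, K_2=-12.

x(t) = 24te^(-3t) + 4e^(-3t), z(t) = -36te^(-3t)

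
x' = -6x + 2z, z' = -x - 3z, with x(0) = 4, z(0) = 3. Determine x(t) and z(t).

x(t) = 2e^(-4t) + 2e^(-5t), z(t) = 2e^(-4t) + e^(-5t)

Coefficient matrix A = [[-6, 2], [-1, -3]].
Characteristic polynomial det(A - λI) = λ^2 + 9λ + 20 = 0.
Eigenvalues λ = -5, -4.
For λ=-5: (A-λI) row 1 is [-1, 2], so an eigenvector is (-2, -1).
For λ=-4: (A-λI) row 1 is [-2, 2], so an eigenvector is (1, 1).
General solution: K_1e^(-5t)(-2,-1) + K_2e^(-4t)(1,1).
Applying x(0)=4, z(0)=3 gives K_1=-1, K_2=2.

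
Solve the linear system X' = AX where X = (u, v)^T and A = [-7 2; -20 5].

Coefficient matrix A = [[-7, 2], [-20, 5]].
Characteristic polynomial det(A - λI) = λ^2 + 2λ + 5 = 0.
Eigenvalues λ = -1 ± 2i (complex conjugate pair).
For λ=-1+2i: an eigenvector is (1,3) - i(0,-1) = (1, 3 + i).
A real fundamental pair from Re and Im of e^((-1+2i)t)v: X_1 = e^(-t)(cos(2t)·(1,3) + sin(2t)·(0,-1)), X_2 = e^(-t)(sin(2t)·(1,3) - cos(2t)·(0,-1)).
General solution: C_1X_1 + C_2X_2.

u(t) = C_1e^(-t)cos(2t) + C_2e^(-t)sin(2t), v(t) = -C_1e^(-t)sin(2t) + 3C_1e^(-t)cos(2t) + 3C_2e^(-t)sin(2t) + C_2e^(-t)cos(2t)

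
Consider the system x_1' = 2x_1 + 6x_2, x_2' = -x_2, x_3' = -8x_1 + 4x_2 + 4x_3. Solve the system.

x_1(t) = K_1e^(2t) - 2K_2e^(-t), x_2(t) = K_2e^(-t), x_3(t) = 4K_1e^(2t) - 4K_2e^(-t) + K_3e^(4t)

Coefficient matrix A = [[2, 6, 0], [0, -1, 0], [-8, 4, 4]].
det(A - λI) = 0 gives eigenvalues λ = 2, -1, 4.
For λ=2: eigenvector (1,0,4).
For λ=-1: eigenvector (-2,1,-4).
For λ=4: eigenvector (0,0,1).
General solution: K_1e^(2t)(1,0,4) + K_2e^(-t)(-2,1,-4) + K_3e^(4t)(0,0,1).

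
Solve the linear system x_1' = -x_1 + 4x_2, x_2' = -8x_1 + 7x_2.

Coefficient matrix A = [[-1, 4], [-8, 7]].
Characteristic polynomial det(A - λI) = λ^2 - 6λ + 25 = 0.
Eigenvalues λ = 3 ± 4i (complex conjugate pair).
For λ=3+4i: an eigenvector is (-1,-1) - i(0,1) = (-1, -1 - i).
A real fundamental pair from Re and Im of e^((3+4i)t)v: X_1 = e^(3t)(cos(4t)·(-1,-1) + sin(4t)·(0,1)), X_2 = e^(3t)(sin(4t)·(-1,-1) - cos(4t)·(0,1)).
General solution: K_1X_1 + K_2X_2.

x_1(t) = -K_1e^(3t)cos(4t) - K_2e^(3t)sin(4t), x_2(t) = K_1e^(3t)sin(4t) - K_1e^(3t)cos(4t) - K_2e^(3t)sin(4t) - K_2e^(3t)cos(4t)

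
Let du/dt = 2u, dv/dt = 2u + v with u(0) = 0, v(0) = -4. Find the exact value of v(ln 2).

-8

A = [[2,0],[2,1]]; eigenvalues λ = 2, 1.
Eigenvectors: (-1,-2) for λ=2, (0,1) for λ=1.
From the initial condition, c_1 = 0, c_2 = -4.
v(ln 2) = (0)(2^2)(-2) + (-4)(2^1)(1) = -8.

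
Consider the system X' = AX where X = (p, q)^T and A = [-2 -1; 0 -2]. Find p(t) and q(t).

Coefficient matrix A = [[-2, -1], [0, -2]].
Characteristic polynomial det(A - λI) = λ^2 + 4λ + 4 = 0.
Single eigenvalue λ = -2 with algebraic multiplicity 2.
Eigenvector v = (-1,0); generalized eigenvector w with (A-λI)w=v is (3,1).
General solution: e^(-2t)[K_1·v + K_2·(t·v + w)].

p(t) = -K_1e^(-2t) - K_2te^(-2t) + 3K_2e^(-2t), q(t) = K_2e^(-2t)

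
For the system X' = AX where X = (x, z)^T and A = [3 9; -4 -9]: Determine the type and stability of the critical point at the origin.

A = [[3,9],[-4,-9]]; det(A-λI) = λ^2 + 6λ + 9.
repeated λ = -3 with a single eigenvector.

stable improper node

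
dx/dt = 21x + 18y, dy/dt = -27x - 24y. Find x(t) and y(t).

x(t) = -2c_1e^(-6t) + c_2e^(3t), y(t) = 3c_1e^(-6t) - c_2e^(3t)

Coefficient matrix A = [[21, 18], [-27, -24]].
Characteristic polynomial det(A - λI) = λ^2 + 3λ - 18 = 0.
Eigenvalues λ = -6, 3.
For λ=-6: (A-λI) row 1 is [27, 18], so an eigenvector is (-2, 3).
For λ=3: (A-λI) row 1 is [18, 18], so an eigenvector is (1, -1).
General solution: c_1e^(-6t)(-2,3) + c_2e^(3t)(1,-1).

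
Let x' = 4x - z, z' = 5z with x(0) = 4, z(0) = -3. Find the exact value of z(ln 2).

-96

A = [[4,-1],[0,5]]; eigenvalues λ = 4, 5.
Eigenvectors: (-1,0) for λ=4, (-1,1) for λ=5.
From the initial condition, c_1 = -1, c_2 = -3.
z(ln 2) = (-1)(2^4)(0) + (-3)(2^5)(1) = -96.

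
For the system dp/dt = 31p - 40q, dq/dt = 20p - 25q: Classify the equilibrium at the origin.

A = [[31,-40],[20,-25]]; det(A-λI) = λ^2 - 6λ + 25.
λ = 3 ± 4i: positive real part.

unstable spiral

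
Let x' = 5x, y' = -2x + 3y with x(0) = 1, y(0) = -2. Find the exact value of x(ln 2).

32

A = [[5,0],[-2,3]]; eigenvalues λ = 5, 3.
Eigenvectors: (1,-1) for λ=5, (0,-1) for λ=3.
From the initial condition, c_1 = 1, c_2 = 1.
x(ln 2) = (1)(2^5)(1) + (1)(2^3)(0) = 32.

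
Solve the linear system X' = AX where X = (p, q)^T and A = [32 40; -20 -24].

p(t) = C_1e^(4t)sin(4t) + 3C_1e^(4t)cos(4t) + 3C_2e^(4t)sin(4t) - C_2e^(4t)cos(4t), q(t) = -C_1e^(4t)sin(4t) - 2C_1e^(4t)cos(4t) - 2C_2e^(4t)sin(4t) + C_2e^(4t)cos(4t)

Coefficient matrix A = [[32, 40], [-20, -24]].
Characteristic polynomial det(A - λI) = λ^2 - 8λ + 32 = 0.
Eigenvalues λ = 4 ± 4i (complex conjugate pair).
For λ=4+4i: an eigenvector is (3,-2) - i(1,-1) = (3 - i, -2 + i).
A real fundamental pair from Re and Im of e^((4+4i)t)v: X_1 = e^(4t)(cos(4t)·(3,-2) + sin(4t)·(1,-1)), X_2 = e^(4t)(sin(4t)·(3,-2) - cos(4t)·(1,-1)).
General solution: C_1X_1 + C_2X_2.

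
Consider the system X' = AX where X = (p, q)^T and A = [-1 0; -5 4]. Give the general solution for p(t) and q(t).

p(t) = K_1e^(-t), q(t) = K_1e^(-t) - K_2e^(4t)

Coefficient matrix A = [[-1, 0], [-5, 4]].
Characteristic polynomial det(A - λI) = λ^2 - 3λ - 4 = 0.
Eigenvalues λ = -1, 4.
For λ=-1: (A-λI) row 2 is [-5, 5], so an eigenvector is (1, 1).
For λ=4: (A-λI) row 1 is [-5, 0], so an eigenvector is (0, -1).
General solution: K_1e^(-t)(1,1) + K_2e^(4t)(0,-1).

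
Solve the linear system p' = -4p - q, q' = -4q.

Coefficient matrix A = [[-4, -1], [0, -4]].
Characteristic polynomial det(A - λI) = λ^2 + 8λ + 16 = 0.
Single eigenvalue λ = -4 with algebraic multiplicity 2.
Eigenvector v = (1,0); generalized eigenvector w with (A-λI)w=v is (3,-1).
General solution: e^(-4t)[c_1·v + c_2·(t·v + w)].

p(t) = c_1e^(-4t) + c_2te^(-4t) + 3c_2e^(-4t), q(t) = -c_2e^(-4t)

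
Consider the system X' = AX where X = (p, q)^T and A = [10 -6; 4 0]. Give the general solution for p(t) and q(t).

Coefficient matrix A = [[10, -6], [4, 0]].
Characteristic polynomial det(A - λI) = λ^2 - 10λ + 24 = 0.
Eigenvalues λ = 4, 6.
For λ=4: (A-λI) row 1 is [6, -6], so an eigenvector is (-1, -1).
For λ=6: (A-λI) row 1 is [4, -6], so an eigenvector is (3, 2).
General solution: c_1e^(4t)(-1,-1) + c_2e^(6t)(3,2).

p(t) = -c_1e^(4t) + 3c_2e^(6t), q(t) = -c_1e^(4t) + 2c_2e^(6t)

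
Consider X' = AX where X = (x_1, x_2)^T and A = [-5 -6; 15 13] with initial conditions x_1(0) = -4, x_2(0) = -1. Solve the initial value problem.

x_1(t) = 14e^(4t)sin(3t) - 4e^(4t)cos(3t), x_2(t) = -23e^(4t)sin(3t) - e^(4t)cos(3t)

Coefficient matrix A = [[-5, -6], [15, 13]].
Characteristic polynomial det(A - λI) = λ^2 - 8λ + 25 = 0.
Eigenvalues λ = 4 ± 3i (complex conjugate pair).
For λ=4+3i: an eigenvector is (-1,1) - i(1,-2) = (-1 - i, 1 + 2i).
A real fundamental pair from Re and Im of e^((4+3i)t)v: X_1 = e^(4t)(cos(3t)·(-1,1) + sin(3t)·(1,-2)), X_2 = e^(4t)(sin(3t)·(-1,1) - cos(3t)·(1,-2)).
General solution: C_1X_1 + C_2X_2.
Applying x_1(0)=-4, x_2(0)=-1 gives C_1=9, C_2=-5.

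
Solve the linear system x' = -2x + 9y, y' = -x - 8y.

x(t) = 3c_1e^(-5t) + 3c_2te^(-5t) - 2c_2e^(-5t), y(t) = -c_1e^(-5t) - c_2te^(-5t) + c_2e^(-5t)

Coefficient matrix A = [[-2, 9], [-1, -8]].
Characteristic polynomial det(A - λI) = λ^2 + 10λ + 25 = 0.
Single eigenvalue λ = -5 with algebraic multiplicity 2.
Eigenvector v = (3,-1); generalized eigenvector w with (A-λI)w=v is (-2,1).
General solution: e^(-5t)[c_1·v + c_2·(t·v + w)].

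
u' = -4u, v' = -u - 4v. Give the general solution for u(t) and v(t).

u(t) = K_2e^(-4t), v(t) = -K_1e^(-4t) - K_2te^(-4t) + K_2e^(-4t)

Coefficient matrix A = [[-4, 0], [-1, -4]].
Characteristic polynomial det(A - λI) = λ^2 + 8λ + 16 = 0.
Single eigenvalue λ = -4 with algebraic multiplicity 2.
Eigenvector v = (0,-1); generalized eigenvector w with (A-λI)w=v is (1,1).
General solution: e^(-4t)[K_1·v + K_2·(t·v + w)].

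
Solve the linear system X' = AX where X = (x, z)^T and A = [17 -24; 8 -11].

Coefficient matrix A = [[17, -24], [8, -11]].
Characteristic polynomial det(A - λI) = λ^2 - 6λ + 5 = 0.
Eigenvalues λ = 1, 5.
For λ=1: (A-λI) row 1 is [16, -24], so an eigenvector is (-3, -2).
For λ=5: (A-λI) row 1 is [12, -24], so an eigenvector is (2, 1).
General solution: C_1e^(t)(-3,-2) + C_2e^(5t)(2,1).

x(t) = -3C_1e^(t) + 2C_2e^(5t), z(t) = -2C_1e^(t) + C_2e^(5t)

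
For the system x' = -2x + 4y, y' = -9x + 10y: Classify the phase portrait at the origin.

unstable improper node

A = [[-2,4],[-9,10]]; det(A-λI) = λ^2 - 8λ + 16.
repeated λ = 4 with a single eigenvector.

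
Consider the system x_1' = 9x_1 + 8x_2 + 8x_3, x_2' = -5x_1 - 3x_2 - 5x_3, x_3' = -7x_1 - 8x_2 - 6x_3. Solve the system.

x_1(t) = K_1e^(t) - 2K_3e^(-3t), x_2(t) = K_2e^(2t) + K_3e^(-3t), x_3(t) = -K_1e^(t) - K_2e^(2t) + 2K_3e^(-3t)

Coefficient matrix A = [[9, 8, 8], [-5, -3, -5], [-7, -8, -6]].
det(A - λI) = 0 gives eigenvalues λ = 1, 2, -3.
For λ=1: eigenvector (1,0,-1).
For λ=2: eigenvector (0,1,-1).
For λ=-3: eigenvector (-2,1,2).
General solution: K_1e^(t)(1,0,-1) + K_2e^(2t)(0,1,-1) + K_3e^(-3t)(-2,1,2).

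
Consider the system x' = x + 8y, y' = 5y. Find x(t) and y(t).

x(t) = K_1e^(t) + 2K_2e^(5t), y(t) = K_2e^(5t)

Coefficient matrix A = [[1, 8], [0, 5]].
Characteristic polynomial det(A - λI) = λ^2 - 6λ + 5 = 0.
Eigenvalues λ = 1, 5.
For λ=1: (A-λI) row 1 is [0, 8], so an eigenvector is (1, 0).
For λ=5: (A-λI) row 1 is [-4, 8], so an eigenvector is (2, 1).
General solution: K_1e^(t)(1,0) + K_2e^(5t)(2,1).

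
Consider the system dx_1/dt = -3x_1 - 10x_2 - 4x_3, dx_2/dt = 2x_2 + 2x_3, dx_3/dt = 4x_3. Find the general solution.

Coefficient matrix A = [[-3, -10, -4], [0, 2, 2], [0, 0, 4]].
det(A - λI) = 0 gives eigenvalues λ = -3, 4, 2.
For λ=-3: eigenvector (1,0,0).
For λ=4: eigenvector (-2,1,1).
For λ=2: eigenvector (2,-1,0).
General solution: c_1e^(-3t)(1,0,0) + c_2e^(4t)(-2,1,1) + c_3e^(2t)(2,-1,0).

x_1(t) = c_1e^(-3t) - 2c_2e^(4t) + 2c_3e^(2t), x_2(t) = c_2e^(4t) - c_3e^(2t), x_3(t) = c_2e^(4t)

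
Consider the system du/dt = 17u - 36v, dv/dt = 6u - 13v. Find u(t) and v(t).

Coefficient matrix A = [[17, -36], [6, -13]].
Characteristic polynomial det(A - λI) = λ^2 - 4λ - 5 = 0.
Eigenvalues λ = 5, -1.
For λ=5: (A-λI) row 1 is [12, -36], so an eigenvector is (3, 1).
For λ=-1: (A-λI) row 1 is [18, -36], so an eigenvector is (2, 1).
General solution: K_1e^(5t)(3,1) + K_2e^(-t)(2,1).

u(t) = 3K_1e^(5t) + 2K_2e^(-t), v(t) = K_1e^(5t) + K_2e^(-t)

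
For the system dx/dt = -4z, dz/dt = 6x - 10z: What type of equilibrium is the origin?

stable node

A = [[0,-4],[6,-10]]; det(A-λI) = λ^2 + 10λ + 24.
λ = -6, -4: both negative.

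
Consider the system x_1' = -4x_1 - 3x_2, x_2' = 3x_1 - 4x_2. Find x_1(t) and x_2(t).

Coefficient matrix A = [[-4, -3], [3, -4]].
Characteristic polynomial det(A - λI) = λ^2 + 8λ + 25 = 0.
Eigenvalues λ = -4 ± 3i (complex conjugate pair).
For λ=-4+3i: an eigenvector is (0,-1) - i(1,0) = (0 - i, -1).
A real fundamental pair from Re and Im of e^((-4+3i)t)v: X_1 = e^(-4t)(cos(3t)·(0,-1) + sin(3t)·(1,0)), X_2 = e^(-4t)(sin(3t)·(0,-1) - cos(3t)·(1,0)).
General solution: K_1X_1 + K_2X_2.

x_1(t) = K_1e^(-4t)sin(3t) - K_2e^(-4t)cos(3t), x_2(t) = -K_1e^(-4t)cos(3t) - K_2e^(-4t)sin(3t)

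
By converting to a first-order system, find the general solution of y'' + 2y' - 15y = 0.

y(t) = K_1e^(-5t) + K_2e^(3t)

Let x_1 = y, x_2 = y'. Then x_1' = x_2 and x_2' = 15x_1 - 2x_2.
A = [[0,1],[15,-2]]; det(A-λI) = λ^2 + 2λ - 15.
Eigenvalues λ = -5, 3 with eigenvectors (1,-5), (1,3).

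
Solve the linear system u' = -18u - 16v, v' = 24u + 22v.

Coefficient matrix A = [[-18, -16], [24, 22]].
Characteristic polynomial det(A - λI) = λ^2 - 4λ - 12 = 0.
Eigenvalues λ = -2, 6.
For λ=-2: (A-λI) row 1 is [-16, -16], so an eigenvector is (-1, 1).
For λ=6: (A-λI) row 1 is [-24, -16], so an eigenvector is (-2, 3).
General solution: c_1e^(-2t)(-1,1) + c_2e^(6t)(-2,3).

u(t) = -c_1e^(-2t) - 2c_2e^(6t), v(t) = c_1e^(-2t) + 3c_2e^(6t)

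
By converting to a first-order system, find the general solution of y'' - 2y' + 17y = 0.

y(t) = K_1e^(t)cos(4t) + K_2e^(t)sin(4t)

Let x_1 = y, x_2 = y'. Then x_1' = x_2 and x_2' = -17x_1 + 2x_2.
A = [[0,1],[-17,2]]; det(A-λI) = λ^2 - 2λ + 17.
Eigenvalues λ = 1 ± 4i.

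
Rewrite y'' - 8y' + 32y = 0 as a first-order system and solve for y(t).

Let x_1 = y, x_2 = y'. Then x_1' = x_2 and x_2' = -32x_1 + 8x_2.
A = [[0,1],[-32,8]]; det(A-λI) = λ^2 - 8λ + 32.
Eigenvalues λ = 4 ± 4i.

y(t) = C_1e^(4t)cos(4t) + C_2e^(4t)sin(4t)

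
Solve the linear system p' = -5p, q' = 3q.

p(t) = C_2e^(-5t), q(t) = -C_1e^(3t)

Coefficient matrix A = [[-5, 0], [0, 3]].
Characteristic polynomial det(A - λI) = λ^2 + 2λ - 15 = 0.
Eigenvalues λ = 3, -5.
For λ=3: (A-λI) row 1 is [-8, 0], so an eigenvector is (0, -1).
For λ=-5: (A-λI) row 2 is [0, 8], so an eigenvector is (1, 0).
General solution: C_1e^(3t)(0,-1) + C_2e^(-5t)(1,0).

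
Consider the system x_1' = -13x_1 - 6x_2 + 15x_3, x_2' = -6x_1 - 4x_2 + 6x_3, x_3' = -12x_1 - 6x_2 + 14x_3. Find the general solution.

x_1(t) = C_1e^(-t) + C_2e^(-4t) + C_3e^(2t), x_2(t) = -2C_1e^(-t) + C_2e^(-4t), x_3(t) = C_2e^(-4t) + C_3e^(2t)

Coefficient matrix A = [[-13, -6, 15], [-6, -4, 6], [-12, -6, 14]].
det(A - λI) = 0 gives eigenvalues λ = -1, -4, 2.
For λ=-1: eigenvector (1,-2,0).
For λ=-4: eigenvector (1,1,1).
For λ=2: eigenvector (1,0,1).
General solution: C_1e^(-t)(1,-2,0) + C_2e^(-4t)(1,1,1) + C_3e^(2t)(1,0,1).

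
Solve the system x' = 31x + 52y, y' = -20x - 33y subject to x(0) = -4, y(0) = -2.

Coefficient matrix A = [[31, 52], [-20, -33]].
Characteristic polynomial det(A - λI) = λ^2 + 2λ + 17 = 0.
Eigenvalues λ = -1 ± 4i (complex conjugate pair).
For λ=-1+4i: an eigenvector is (3,-2) - i(-2,1) = (3 + 2i, -2 - i).
A real fundamental pair from Re and Im of e^((-1+4i)t)v: X_1 = e^(-t)(cos(4t)·(3,-2) + sin(4t)·(-2,1)), X_2 = e^(-t)(sin(4t)·(3,-2) - cos(4t)·(-2,1)).
General solution: C_1X_1 + C_2X_2.
Applying x(0)=-4, y(0)=-2 gives C_1=8, C_2=-14.

x(t) = -58e^(-t)sin(4t) - 4e^(-t)cos(4t), y(t) = 36e^(-t)sin(4t) - 2e^(-t)cos(4t)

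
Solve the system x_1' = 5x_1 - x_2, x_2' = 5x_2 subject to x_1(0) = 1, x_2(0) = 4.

Coefficient matrix A = [[5, -1], [0, 5]].
Characteristic polynomial det(A - λI) = λ^2 - 10λ + 25 = 0.
Single eigenvalue λ = 5 with algebraic multiplicity 2.
Eigenvector v = (1,0); generalized eigenvector w with (A-λI)w=v is (1,-1).
General solution: e^(5t)[c_1·v + c_2·(t·v + w)].
Applying x_1(0)=1, x_2(0)=4 gives c_1=5, c_2=-4.

x_1(t) = -4te^(5t) + e^(5t), x_2(t) = 4e^(5t)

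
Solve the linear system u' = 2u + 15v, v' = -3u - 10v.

Coefficient matrix A = [[2, 15], [-3, -10]].
Characteristic polynomial det(A - λI) = λ^2 + 8λ + 25 = 0.
Eigenvalues λ = -4 ± 3i (complex conjugate pair).
For λ=-4+3i: an eigenvector is (1,0) - i(2,-1) = (1 - 2i, 0 + i).
A real fundamental pair from Re and Im of e^((-4+3i)t)v: X_1 = e^(-4t)(cos(3t)·(1,0) + sin(3t)·(2,-1)), X_2 = e^(-4t)(sin(3t)·(1,0) - cos(3t)·(2,-1)).
General solution: c_1X_1 + c_2X_2.

u(t) = 2c_1e^(-4t)sin(3t) + c_1e^(-4t)cos(3t) + c_2e^(-4t)sin(3t) - 2c_2e^(-4t)cos(3t), v(t) = -c_1e^(-4t)sin(3t) + c_2e^(-4t)cos(3t)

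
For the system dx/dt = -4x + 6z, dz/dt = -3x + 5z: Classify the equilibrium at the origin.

A = [[-4,6],[-3,5]]; det(A-λI) = λ^2 - λ - 2.
λ = 2, -1: opposite signs.

saddle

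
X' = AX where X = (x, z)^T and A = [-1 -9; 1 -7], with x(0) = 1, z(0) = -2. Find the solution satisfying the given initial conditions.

x(t) = 21te^(-4t) + e^(-4t), z(t) = 7te^(-4t) - 2e^(-4t)

Coefficient matrix A = [[-1, -9], [1, -7]].
Characteristic polynomial det(A - λI) = λ^2 + 8λ + 16 = 0.
Single eigenvalue λ = -4 with algebraic multiplicity 2.
Eigenvector v = (3,1); generalized eigenvector w with (A-λI)w=v is (1,0).
General solution: e^(-4t)[K_1·v + K_2·(t·v + w)].
Applying x(0)=1, z(0)=-2 gives K_1=-2, K_2=7.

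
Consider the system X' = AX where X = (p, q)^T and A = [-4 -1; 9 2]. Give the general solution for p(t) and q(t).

p(t) = -c_1e^(-t) - c_2te^(-t), q(t) = 3c_1e^(-t) + 3c_2te^(-t) + c_2e^(-t)

Coefficient matrix A = [[-4, -1], [9, 2]].
Characteristic polynomial det(A - λI) = λ^2 + 2λ + 1 = 0.
Single eigenvalue λ = -1 with algebraic multiplicity 2.
Eigenvector v = (-1,3); generalized eigenvector w with (A-λI)w=v is (0,1).
General solution: e^(-t)[c_1·v + c_2·(t·v + w)].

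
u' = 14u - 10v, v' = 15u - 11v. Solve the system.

u(t) = -2K_1e^(-t) - K_2e^(4t), v(t) = -3K_1e^(-t) - K_2e^(4t)

Coefficient matrix A = [[14, -10], [15, -11]].
Characteristic polynomial det(A - λI) = λ^2 - 3λ - 4 = 0.
Eigenvalues λ = -1, 4.
For λ=-1: (A-λI) row 1 is [15, -10], so an eigenvector is (-2, -3).
For λ=4: (A-λI) row 1 is [10, -10], so an eigenvector is (-1, -1).
General solution: K_1e^(-t)(-2,-3) + K_2e^(4t)(-1,-1).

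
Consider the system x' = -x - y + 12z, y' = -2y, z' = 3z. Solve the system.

x(t) = C_1e^(-2t) + C_2e^(-t) + 3C_3e^(3t), y(t) = C_1e^(-2t), z(t) = C_3e^(3t)

Coefficient matrix A = [[-1, -1, 12], [0, -2, 0], [0, 0, 3]].
det(A - λI) = 0 gives eigenvalues λ = -2, -1, 3.
For λ=-2: eigenvector (1,1,0).
For λ=-1: eigenvector (1,0,0).
For λ=3: eigenvector (3,0,1).
General solution: C_1e^(-2t)(1,1,0) + C_2e^(-t)(1,0,0) + C_3e^(3t)(3,0,1).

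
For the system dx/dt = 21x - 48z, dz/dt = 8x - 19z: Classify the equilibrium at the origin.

saddle

A = [[21,-48],[8,-19]]; det(A-λI) = λ^2 - 2λ - 15.
λ = 5, -3: opposite signs.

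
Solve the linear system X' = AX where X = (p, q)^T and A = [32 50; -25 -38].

Coefficient matrix A = [[32, 50], [-25, -38]].
Characteristic polynomial det(A - λI) = λ^2 + 6λ + 34 = 0.
Eigenvalues λ = -3 ± 5i (complex conjugate pair).
For λ=-3+5i: an eigenvector is (-1,1) - i(3,-2) = (-1 - 3i, 1 + 2i).
A real fundamental pair from Re and Im of e^((-3+5i)t)v: X_1 = e^(-3t)(cos(5t)·(-1,1) + sin(5t)·(3,-2)), X_2 = e^(-3t)(sin(5t)·(-1,1) - cos(5t)·(3,-2)).
General solution: c_1X_1 + c_2X_2.

p(t) = 3c_1e^(-3t)sin(5t) - c_1e^(-3t)cos(5t) - c_2e^(-3t)sin(5t) - 3c_2e^(-3t)cos(5t), q(t) = -2c_1e^(-3t)sin(5t) + c_1e^(-3t)cos(5t) + c_2e^(-3t)sin(5t) + 2c_2e^(-3t)cos(5t)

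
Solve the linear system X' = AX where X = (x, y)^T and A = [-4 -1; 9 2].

x(t) = C_1e^(-t) + C_2te^(-t), y(t) = -3C_1e^(-t) - 3C_2te^(-t) - C_2e^(-t)

Coefficient matrix A = [[-4, -1], [9, 2]].
Characteristic polynomial det(A - λI) = λ^2 + 2λ + 1 = 0.
Single eigenvalue λ = -1 with algebraic multiplicity 2.
Eigenvector v = (1,-3); generalized eigenvector w with (A-λI)w=v is (0,-1).
General solution: e^(-t)[C_1·v + C_2·(t·v + w)].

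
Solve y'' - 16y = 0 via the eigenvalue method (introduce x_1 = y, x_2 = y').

y(t) = c_1e^(4t) + c_2e^(-4t)

Let x_1 = y, x_2 = y'. Then x_1' = x_2 and x_2' = 16x_1.
A = [[0,1],[16,0]]; det(A-λI) = λ^2 - 16.
Eigenvalues λ = 4, -4 with eigenvectors (1,4), (1,-4).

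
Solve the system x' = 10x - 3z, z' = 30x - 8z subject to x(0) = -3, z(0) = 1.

Coefficient matrix A = [[10, -3], [30, -8]].
Characteristic polynomial det(A - λI) = λ^2 - 2λ + 10 = 0.
Eigenvalues λ = 1 ± 3i (complex conjugate pair).
For λ=1+3i: an eigenvector is (0,-1) - i(1,3) = (0 - i, -1 - 3i).
A real fundamental pair from Re and Im of e^((1+3i)t)v: X_1 = e^(t)(cos(3t)·(0,-1) + sin(3t)·(1,3)), X_2 = e^(t)(sin(3t)·(0,-1) - cos(3t)·(1,3)).
General solution: c_1X_1 + c_2X_2.
Applying x(0)=-3, z(0)=1 gives c_1=-10, c_2=3.

x(t) = -10e^(t)sin(3t) - 3e^(t)cos(3t), z(t) = -33e^(t)sin(3t) + e^(t)cos(3t)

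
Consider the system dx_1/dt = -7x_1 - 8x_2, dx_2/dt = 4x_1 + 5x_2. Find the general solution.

Coefficient matrix A = [[-7, -8], [4, 5]].
Characteristic polynomial det(A - λI) = λ^2 + 2λ - 3 = 0.
Eigenvalues λ = 1, -3.
For λ=1: (A-λI) row 1 is [-8, -8], so an eigenvector is (-1, 1).
For λ=-3: (A-λI) row 1 is [-4, -8], so an eigenvector is (-2, 1).
General solution: C_1e^(t)(-1,1) + C_2e^(-3t)(-2,1).

x_1(t) = -C_1e^(t) - 2C_2e^(-3t), x_2(t) = C_1e^(t) + C_2e^(-3t)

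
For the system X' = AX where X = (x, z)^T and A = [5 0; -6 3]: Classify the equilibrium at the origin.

A = [[5,0],[-6,3]]; det(A-λI) = λ^2 - 8λ + 15.
λ = 3, 5: both positive.

unstable node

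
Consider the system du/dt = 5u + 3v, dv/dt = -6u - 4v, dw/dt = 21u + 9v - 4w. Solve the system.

u(t) = C_1e^(2t) + C_2e^(-t), v(t) = -C_1e^(2t) - 2C_2e^(-t), w(t) = 2C_1e^(2t) + C_2e^(-t) + C_3e^(-4t)

Coefficient matrix A = [[5, 3, 0], [-6, -4, 0], [21, 9, -4]].
det(A - λI) = 0 gives eigenvalues λ = 2, -1, -4.
For λ=2: eigenvector (1,-1,2).
For λ=-1: eigenvector (1,-2,1).
For λ=-4: eigenvector (0,0,1).
General solution: C_1e^(2t)(1,-1,2) + C_2e^(-t)(1,-2,1) + C_3e^(-4t)(0,0,1).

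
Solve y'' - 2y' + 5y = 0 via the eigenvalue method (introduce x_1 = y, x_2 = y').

Let x_1 = y, x_2 = y'. Then x_1' = x_2 and x_2' = -5x_1 + 2x_2.
A = [[0,1],[-5,2]]; det(A-λI) = λ^2 - 2λ + 5.
Eigenvalues λ = 1 ± 2i.

y(t) = K_1e^(t)cos(2t) + K_2e^(t)sin(2t)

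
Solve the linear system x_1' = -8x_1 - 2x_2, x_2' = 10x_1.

x_1(t) = -c_1e^(-4t)sin(2t) + c_2e^(-4t)cos(2t), x_2(t) = 2c_1e^(-4t)sin(2t) + c_1e^(-4t)cos(2t) + c_2e^(-4t)sin(2t) - 2c_2e^(-4t)cos(2t)

Coefficient matrix A = [[-8, -2], [10, 0]].
Characteristic polynomial det(A - λI) = λ^2 + 8λ + 20 = 0.
Eigenvalues λ = -4 ± 2i (complex conjugate pair).
For λ=-4+2i: an eigenvector is (0,1) - i(-1,2) = (0 + i, 1 - 2i).
A real fundamental pair from Re and Im of e^((-4+2i)t)v: X_1 = e^(-4t)(cos(2t)·(0,1) + sin(2t)·(-1,2)), X_2 = e^(-4t)(sin(2t)·(0,1) - cos(2t)·(-1,2)).
General solution: c_1X_1 + c_2X_2.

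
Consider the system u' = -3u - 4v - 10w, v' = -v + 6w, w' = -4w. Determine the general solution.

Coefficient matrix A = [[-3, -4, -10], [0, -1, 6], [0, 0, -4]].
det(A - λI) = 0 gives eigenvalues λ = -3, -1, -4.
For λ=-3: eigenvector (1,0,0).
For λ=-1: eigenvector (-2,1,0).
For λ=-4: eigenvector (2,-2,1).
General solution: K_1e^(-3t)(1,0,0) + K_2e^(-t)(-2,1,0) + K_3e^(-4t)(2,-2,1).

u(t) = K_1e^(-3t) - 2K_2e^(-t) + 2K_3e^(-4t), v(t) = K_2e^(-t) - 2K_3e^(-4t), w(t) = K_3e^(-4t)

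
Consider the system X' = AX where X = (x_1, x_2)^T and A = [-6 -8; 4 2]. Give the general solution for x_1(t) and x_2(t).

x_1(t) = -C_1e^(-2t)sin(4t) + C_1e^(-2t)cos(4t) + C_2e^(-2t)sin(4t) + C_2e^(-2t)cos(4t), x_2(t) = C_1e^(-2t)sin(4t) - C_2e^(-2t)cos(4t)

Coefficient matrix A = [[-6, -8], [4, 2]].
Characteristic polynomial det(A - λI) = λ^2 + 4λ + 20 = 0.
Eigenvalues λ = -2 ± 4i (complex conjugate pair).
For λ=-2+4i: an eigenvector is (1,0) - i(-1,1) = (1 + i, 0 - i).
A real fundamental pair from Re and Im of e^((-2+4i)t)v: X_1 = e^(-2t)(cos(4t)·(1,0) + sin(4t)·(-1,1)), X_2 = e^(-2t)(sin(4t)·(1,0) - cos(4t)·(-1,1)).
General solution: C_1X_1 + C_2X_2.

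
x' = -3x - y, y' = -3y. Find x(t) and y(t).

Coefficient matrix A = [[-3, -1], [0, -3]].
Characteristic polynomial det(A - λI) = λ^2 + 6λ + 9 = 0.
Single eigenvalue λ = -3 with algebraic multiplicity 2.
Eigenvector v = (1,0); generalized eigenvector w with (A-λI)w=v is (-1,-1).
General solution: e^(-3t)[K_1·v + K_2·(t·v + w)].

x(t) = K_1e^(-3t) + K_2te^(-3t) - K_2e^(-3t), y(t) = -K_2e^(-3t)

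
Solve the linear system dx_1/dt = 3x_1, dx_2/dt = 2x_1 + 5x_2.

x_1(t) = K_1e^(3t), x_2(t) = -K_1e^(3t) + K_2e^(5t)

Coefficient matrix A = [[3, 0], [2, 5]].
Characteristic polynomial det(A - λI) = λ^2 - 8λ + 15 = 0.
Eigenvalues λ = 3, 5.
For λ=3: (A-λI) row 2 is [2, 2], so an eigenvector is (1, -1).
For λ=5: (A-λI) row 1 is [-2, 0], so an eigenvector is (0, 1).
General solution: K_1e^(3t)(1,-1) + K_2e^(5t)(0,1).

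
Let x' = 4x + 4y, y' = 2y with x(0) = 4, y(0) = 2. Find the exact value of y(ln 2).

A = [[4,4],[0,2]]; eigenvalues λ = 2, 4.
Eigenvectors: (2,-1) for λ=2, (-1,0) for λ=4.
From the initial condition, c_1 = -2, c_2 = -8.
y(ln 2) = (-2)(2^2)(-1) + (-8)(2^4)(0) = 8.

8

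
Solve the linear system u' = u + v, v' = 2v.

Coefficient matrix A = [[1, 1], [0, 2]].
Characteristic polynomial det(A - λI) = λ^2 - 3λ + 2 = 0.
Eigenvalues λ = 2, 1.
For λ=2: (A-λI) row 1 is [-1, 1], so an eigenvector is (1, 1).
For λ=1: (A-λI) row 1 is [0, 1], so an eigenvector is (-1, 0).
General solution: K_1e^(2t)(1,1) + K_2e^(t)(-1,0).

u(t) = K_1e^(2t) - K_2e^(t), v(t) = K_1e^(2t)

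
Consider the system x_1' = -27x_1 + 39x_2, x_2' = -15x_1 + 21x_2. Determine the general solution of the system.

Coefficient matrix A = [[-27, 39], [-15, 21]].
Characteristic polynomial det(A - λI) = λ^2 + 6λ + 18 = 0.
Eigenvalues λ = -3 ± 3i (complex conjugate pair).
For λ=-3+3i: an eigenvector is (-3,-2) - i(-2,-1) = (-3 + 2i, -2 + i).
A real fundamental pair from Re and Im of e^((-3+3i)t)v: X_1 = e^(-3t)(cos(3t)·(-3,-2) + sin(3t)·(-2,-1)), X_2 = e^(-3t)(sin(3t)·(-3,-2) - cos(3t)·(-2,-1)).
General solution: c_1X_1 + c_2X_2.

x_1(t) = -2c_1e^(-3t)sin(3t) - 3c_1e^(-3t)cos(3t) - 3c_2e^(-3t)sin(3t) + 2c_2e^(-3t)cos(3t), x_2(t) = -c_1e^(-3t)sin(3t) - 2c_1e^(-3t)cos(3t) - 2c_2e^(-3t)sin(3t) + c_2e^(-3t)cos(3t)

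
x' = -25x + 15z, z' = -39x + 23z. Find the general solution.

Coefficient matrix A = [[-25, 15], [-39, 23]].
Characteristic polynomial det(A - λI) = λ^2 + 2λ + 10 = 0.
Eigenvalues λ = -1 ± 3i (complex conjugate pair).
For λ=-1+3i: an eigenvector is (1,2) - i(2,3) = (1 - 2i, 2 - 3i).
A real fundamental pair from Re and Im of e^((-1+3i)t)v: X_1 = e^(-t)(cos(3t)·(1,2) + sin(3t)·(2,3)), X_2 = e^(-t)(sin(3t)·(1,2) - cos(3t)·(2,3)).
General solution: C_1X_1 + C_2X_2.

x(t) = 2C_1e^(-t)sin(3t) + C_1e^(-t)cos(3t) + C_2e^(-t)sin(3t) - 2C_2e^(-t)cos(3t), z(t) = 3C_1e^(-t)sin(3t) + 2C_1e^(-t)cos(3t) + 2C_2e^(-t)sin(3t) - 3C_2e^(-t)cos(3t)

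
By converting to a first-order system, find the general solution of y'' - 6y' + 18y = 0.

Let x_1 = y, x_2 = y'. Then x_1' = x_2 and x_2' = -18x_1 + 6x_2.
A = [[0,1],[-18,6]]; det(A-λI) = λ^2 - 6λ + 18.
Eigenvalues λ = 3 ± 3i.

y(t) = c_1e^(3t)cos(3t) + c_2e^(3t)sin(3t)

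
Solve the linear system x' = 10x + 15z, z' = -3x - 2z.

Coefficient matrix A = [[10, 15], [-3, -2]].
Characteristic polynomial det(A - λI) = λ^2 - 8λ + 25 = 0.
Eigenvalues λ = 4 ± 3i (complex conjugate pair).
For λ=4+3i: an eigenvector is (1,0) - i(2,-1) = (1 - 2i, 0 + i).
A real fundamental pair from Re and Im of e^((4+3i)t)v: X_1 = e^(4t)(cos(3t)·(1,0) + sin(3t)·(2,-1)), X_2 = e^(4t)(sin(3t)·(1,0) - cos(3t)·(2,-1)).
General solution: K_1X_1 + K_2X_2.

x(t) = 2K_1e^(4t)sin(3t) + K_1e^(4t)cos(3t) + K_2e^(4t)sin(3t) - 2K_2e^(4t)cos(3t), z(t) = -K_1e^(4t)sin(3t) + K_2e^(4t)cos(3t)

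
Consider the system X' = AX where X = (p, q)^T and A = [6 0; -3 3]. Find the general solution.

Coefficient matrix A = [[6, 0], [-3, 3]].
Characteristic polynomial det(A - λI) = λ^2 - 9λ + 18 = 0.
Eigenvalues λ = 3, 6.
For λ=3: (A-λI) row 1 is [3, 0], so an eigenvector is (0, -1).
For λ=6: (A-λI) row 2 is [-3, -3], so an eigenvector is (-1, 1).
General solution: K_1e^(3t)(0,-1) + K_2e^(6t)(-1,1).

p(t) = -K_2e^(6t), q(t) = -K_1e^(3t) + K_2e^(6t)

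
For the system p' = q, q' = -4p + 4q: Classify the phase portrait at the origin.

unstable improper node

A = [[0,1],[-4,4]]; det(A-λI) = λ^2 - 4λ + 4.
repeated λ = 2 with a single eigenvector.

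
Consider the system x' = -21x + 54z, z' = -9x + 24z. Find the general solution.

x(t) = -2c_1e^(6t) - 3c_2e^(-3t), z(t) = -c_1e^(6t) - c_2e^(-3t)

Coefficient matrix A = [[-21, 54], [-9, 24]].
Characteristic polynomial det(A - λI) = λ^2 - 3λ - 18 = 0.
Eigenvalues λ = 6, -3.
For λ=6: (A-λI) row 1 is [-27, 54], so an eigenvector is (-2, -1).
For λ=-3: (A-λI) row 1 is [-18, 54], so an eigenvector is (-3, -1).
General solution: c_1e^(6t)(-2,-1) + c_2e^(-3t)(-3,-1).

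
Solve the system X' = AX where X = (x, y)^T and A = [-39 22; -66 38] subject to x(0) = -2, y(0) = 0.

Coefficient matrix A = [[-39, 22], [-66, 38]].
Characteristic polynomial det(A - λI) = λ^2 + λ - 30 = 0.
Eigenvalues λ = 5, -6.
For λ=5: (A-λI) row 1 is [-44, 22], so an eigenvector is (-1, -2).
For λ=-6: (A-λI) row 1 is [-33, 22], so an eigenvector is (-2, -3).
General solution: C_1e^(5t)(-1,-2) + C_2e^(-6t)(-2,-3).
Applying x(0)=-2, y(0)=0 gives C_1=-6, C_2=4.

x(t) = 6e^(5t) - 8e^(-6t), y(t) = 12e^(5t) - 12e^(-6t)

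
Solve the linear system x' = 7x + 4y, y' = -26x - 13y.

x(t) = -K_1e^(-3t)sin(2t) - K_1e^(-3t)cos(2t) - K_2e^(-3t)sin(2t) + K_2e^(-3t)cos(2t), y(t) = 3K_1e^(-3t)sin(2t) + 2K_1e^(-3t)cos(2t) + 2K_2e^(-3t)sin(2t) - 3K_2e^(-3t)cos(2t)

Coefficient matrix A = [[7, 4], [-26, -13]].
Characteristic polynomial det(A - λI) = λ^2 + 6λ + 13 = 0.
Eigenvalues λ = -3 ± 2i (complex conjugate pair).
For λ=-3+2i: an eigenvector is (-1,2) - i(-1,3) = (-1 + i, 2 - 3i).
A real fundamental pair from Re and Im of e^((-3+2i)t)v: X_1 = e^(-3t)(cos(2t)·(-1,2) + sin(2t)·(-1,3)), X_2 = e^(-3t)(sin(2t)·(-1,2) - cos(2t)·(-1,3)).
General solution: K_1X_1 + K_2X_2.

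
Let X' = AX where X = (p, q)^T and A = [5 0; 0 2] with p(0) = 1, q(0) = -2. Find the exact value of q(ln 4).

A = [[5,0],[0,2]]; eigenvalues λ = 2, 5.
Eigenvectors: (0,-1) for λ=2, (1,0) for λ=5.
From the initial condition, c_1 = 2, c_2 = 1.
q(ln 4) = (2)(4^2)(-1) + (1)(4^5)(0) = -32.

-32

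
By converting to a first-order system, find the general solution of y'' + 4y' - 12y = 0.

Let x_1 = y, x_2 = y'. Then x_1' = x_2 and x_2' = 12x_1 - 4x_2.
A = [[0,1],[12,-4]]; det(A-λI) = λ^2 + 4λ - 12.
Eigenvalues λ = 2, -6 with eigenvectors (1,2), (1,-6).

y(t) = K_1e^(2t) + K_2e^(-6t)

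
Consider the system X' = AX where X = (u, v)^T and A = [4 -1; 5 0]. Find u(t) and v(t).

Coefficient matrix A = [[4, -1], [5, 0]].
Characteristic polynomial det(A - λI) = λ^2 - 4λ + 5 = 0.
Eigenvalues λ = 2 ± i (complex conjugate pair).
For λ=2+i: an eigenvector is (-1,-2) - i(0,-1) = (-1, -2 + i).
A real fundamental pair from Re and Im of e^((2+i)t)v: X_1 = e^(2t)(cos(t)·(-1,-2) + sin(t)·(0,-1)), X_2 = e^(2t)(sin(t)·(-1,-2) - cos(t)·(0,-1)).
General solution: K_1X_1 + K_2X_2.

u(t) = -K_1e^(2t)cos(t) - K_2e^(2t)sin(t), v(t) = -K_1e^(2t)sin(t) - 2K_1e^(2t)cos(t) - 2K_2e^(2t)sin(t) + K_2e^(2t)cos(t)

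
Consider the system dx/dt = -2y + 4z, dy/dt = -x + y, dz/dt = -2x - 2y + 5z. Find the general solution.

Coefficient matrix A = [[0, -2, 4], [-1, 1, 0], [-2, -2, 5]].
det(A - λI) = 0 gives eigenvalues λ = 2, 3, 1.
For λ=2: eigenvector (1,-1,0).
For λ=3: eigenvector (-2,1,-1).
For λ=1: eigenvector (0,2,1).
General solution: K_1e^(2t)(1,-1,0) + K_2e^(3t)(-2,1,-1) + K_3e^(t)(0,2,1).

x(t) = K_1e^(2t) - 2K_2e^(3t), y(t) = -K_1e^(2t) + K_2e^(3t) + 2K_3e^(t), z(t) = -K_2e^(3t) + K_3e^(t)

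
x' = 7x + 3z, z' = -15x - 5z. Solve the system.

x(t) = K_1e^(t)cos(3t) + K_2e^(t)sin(3t), z(t) = -K_1e^(t)sin(3t) - 2K_1e^(t)cos(3t) - 2K_2e^(t)sin(3t) + K_2e^(t)cos(3t)

Coefficient matrix A = [[7, 3], [-15, -5]].
Characteristic polynomial det(A - λI) = λ^2 - 2λ + 10 = 0.
Eigenvalues λ = 1 ± 3i (complex conjugate pair).
For λ=1+3i: an eigenvector is (1,-2) - i(0,-1) = (1, -2 + i).
A real fundamental pair from Re and Im of e^((1+3i)t)v: X_1 = e^(t)(cos(3t)·(1,-2) + sin(3t)·(0,-1)), X_2 = e^(t)(sin(3t)·(1,-2) - cos(3t)·(0,-1)).
General solution: K_1X_1 + K_2X_2.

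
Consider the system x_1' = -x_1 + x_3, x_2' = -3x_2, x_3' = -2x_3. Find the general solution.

x_1(t) = c_2e^(-t) - c_3e^(-2t), x_2(t) = c_1e^(-3t), x_3(t) = c_3e^(-2t)

Coefficient matrix A = [[-1, 0, 1], [0, -3, 0], [0, 0, -2]].
det(A - λI) = 0 gives eigenvalues λ = -3, -1, -2.
For λ=-3: eigenvector (0,1,0).
For λ=-1: eigenvector (1,0,0).
For λ=-2: eigenvector (-1,0,1).
General solution: c_1e^(-3t)(0,1,0) + c_2e^(-t)(1,0,0) + c_3e^(-2t)(-1,0,1).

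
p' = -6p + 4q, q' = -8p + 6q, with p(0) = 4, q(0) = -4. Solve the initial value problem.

p(t) = -8e^(2t) + 12e^(-2t), q(t) = -16e^(2t) + 12e^(-2t)

Coefficient matrix A = [[-6, 4], [-8, 6]].
Characteristic polynomial det(A - λI) = λ^2 - 4 = 0.
Eigenvalues λ = 2, -2.
For λ=2: (A-λI) row 1 is [-8, 4], so an eigenvector is (1, 2).
For λ=-2: (A-λI) row 1 is [-4, 4], so an eigenvector is (-1, -1).
General solution: K_1e^(2t)(1,2) + K_2e^(-2t)(-1,-1).
Applying p(0)=4, q(0)=-4 gives K_1=-8, K_2=-12.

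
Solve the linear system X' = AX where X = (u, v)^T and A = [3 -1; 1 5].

Coefficient matrix A = [[3, -1], [1, 5]].
Characteristic polynomial det(A - λI) = λ^2 - 8λ + 16 = 0.
Single eigenvalue λ = 4 with algebraic multiplicity 2.
Eigenvector v = (-1,1); generalized eigenvector w with (A-λI)w=v is (-1,2).
General solution: e^(4t)[K_1·v + K_2·(t·v + w)].

u(t) = -K_1e^(4t) - K_2te^(4t) - K_2e^(4t), v(t) = K_1e^(4t) + K_2te^(4t) + 2K_2e^(4t)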